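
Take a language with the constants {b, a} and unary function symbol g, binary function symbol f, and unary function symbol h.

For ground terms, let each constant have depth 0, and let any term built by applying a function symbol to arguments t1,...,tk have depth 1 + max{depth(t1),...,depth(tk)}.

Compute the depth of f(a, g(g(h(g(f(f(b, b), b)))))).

depth(f(b, b)) = 1 + max(0, 0) = 1
depth(f(f(b, b), b)) = 1 + max(1, 0) = 2
depth(g(f(f(b, b), b))) = 1 + depth(f(f(b, b), b)) = 1 + 2 = 3
depth(h(g(f(f(b, b), b)))) = 1 + depth(g(f(f(b, b), b))) = 1 + 3 = 4
depth(g(h(g(f(f(b, b), b))))) = 1 + depth(h(g(f(f(b, b), b)))) = 1 + 4 = 5
depth(g(g(h(g(f(f(b, b), b)))))) = 1 + depth(g(h(g(f(f(b, b), b))))) = 1 + 5 = 6
depth(f(a, g(g(h(g(f(f(b, b), b))))))) = 1 + max(0, 6) = 7

7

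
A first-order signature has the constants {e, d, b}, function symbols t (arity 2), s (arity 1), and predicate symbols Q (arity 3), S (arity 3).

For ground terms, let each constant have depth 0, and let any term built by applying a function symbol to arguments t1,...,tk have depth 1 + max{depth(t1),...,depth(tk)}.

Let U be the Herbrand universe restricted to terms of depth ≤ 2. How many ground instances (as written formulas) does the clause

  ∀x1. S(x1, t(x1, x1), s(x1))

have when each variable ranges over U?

Ground terms of depth ≤ 2:
  Count level by level. With function symbols t/2, s/1, the terms of depth ≤ k are the 3 constants together with each function applied to depth-≤(k−1) tuples, so N_k = 3 + N_{k-1}^2 + N_{k-1}.
  N_0 = 3
  N_1 = 3 + 3^2 + 3 = 15
  N_2 = 3 + 15^2 + 15 = 243
So there are 243 ground terms available for substitution.
The variable x1 ranges independently over the available ground terms, and distinct assignments produce distinct instances.
Number of ground instances = 243.

243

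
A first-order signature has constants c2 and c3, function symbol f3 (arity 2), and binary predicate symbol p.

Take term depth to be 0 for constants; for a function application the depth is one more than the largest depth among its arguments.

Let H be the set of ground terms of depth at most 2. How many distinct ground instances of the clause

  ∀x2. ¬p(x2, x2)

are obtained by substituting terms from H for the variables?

Ground terms of depth ≤ 2:
  Write N_k for the number of ground terms of depth ≤ k. A term of depth ≤ k is either a constant or a function symbol applied to arguments of depth ≤ k−1, so N_k = 2 + N_{k-1}^2.
  N_0 = 2
  N_1 = 2 + 2^2 = 6
  N_2 = 2 + 6^2 = 38
So there are 38 ground terms available for substitution.
The variable x2 ranges independently over the available ground terms, and distinct assignments produce distinct instances.
Number of ground instances = 38.

38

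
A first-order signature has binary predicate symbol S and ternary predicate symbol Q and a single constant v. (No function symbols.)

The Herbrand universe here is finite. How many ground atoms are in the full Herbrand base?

2

With no function symbols, the Herbrand universe is just the 1 constant.
Ground atoms per predicate: S: 1^2 = 1, Q: 1^3 = 1.
Herbrand base size = 1 + 1 = 2.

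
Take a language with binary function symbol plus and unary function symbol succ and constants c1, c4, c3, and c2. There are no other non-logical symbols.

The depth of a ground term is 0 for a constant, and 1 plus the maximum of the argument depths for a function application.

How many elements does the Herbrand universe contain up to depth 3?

Let N_k = |{terms of depth ≤ k}|. Then N_0 = 4 and N_k = 4 + N_{k-1}^2 + N_{k-1} for k ≥ 1 (one summand per function symbol, arity giving the exponent).
N_0 = 4
N_1 = 4 + 4^2 + 4 = 24
N_2 = 4 + 24^2 + 24 = 604
N_3 = 4 + 604^2 + 604 = 365424

365424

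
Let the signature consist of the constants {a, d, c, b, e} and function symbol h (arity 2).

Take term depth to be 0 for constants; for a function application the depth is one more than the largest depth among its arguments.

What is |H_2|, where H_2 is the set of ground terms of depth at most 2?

905

Let N_k = |{terms of depth ≤ k}|. Then N_0 = 5 and N_k = 5 + N_{k-1}^2 for k ≥ 1 (one summand per function symbol, arity giving the exponent).
N_0 = 5
N_1 = 5 + 5^2 = 30
N_2 = 5 + 30^2 = 905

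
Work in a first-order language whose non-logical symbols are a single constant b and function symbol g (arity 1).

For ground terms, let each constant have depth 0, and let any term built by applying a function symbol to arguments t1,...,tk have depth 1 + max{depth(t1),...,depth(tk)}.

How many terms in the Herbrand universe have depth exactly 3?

Let N_k = |{terms of depth ≤ k}|. Then N_0 = 1 and N_k = 1 + N_{k-1} for k ≥ 1 (one summand per function symbol, arity giving the exponent).
N_0 = 1
N_1 = 1 + 1 = 2
N_2 = 1 + 2 = 3
N_3 = 1 + 3 = 4
Terms of depth exactly 3: N_3 − N_2 = 4 − 3 = 1.

1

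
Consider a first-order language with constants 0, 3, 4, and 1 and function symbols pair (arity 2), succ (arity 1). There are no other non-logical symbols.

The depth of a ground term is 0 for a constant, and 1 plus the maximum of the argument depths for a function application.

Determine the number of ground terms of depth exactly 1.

Write N_k for the number of ground terms of depth ≤ k. A term of depth ≤ k is either a constant or a function symbol applied to arguments of depth ≤ k−1, so N_k = 4 + N_{k-1}^2 + N_{k-1}.
N_0 = 4
N_1 = 4 + 4^2 + 4 = 24
Terms of depth exactly 1: N_1 − N_0 = 24 − 4 = 20.

20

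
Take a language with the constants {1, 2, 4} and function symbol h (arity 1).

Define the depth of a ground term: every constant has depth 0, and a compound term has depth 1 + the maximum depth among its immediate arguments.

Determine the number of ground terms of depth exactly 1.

If N_k denotes the number of depth-≤k ground terms, the 3 constants give N_0 = 3, and each function symbol of arity r contributes N_{k-1}^r new terms at level k: N_k = 3 + N_{k-1}.
N_0 = 3
N_1 = 3 + 3 = 6
Terms of depth exactly 1: N_1 − N_0 = 6 − 3 = 3.

3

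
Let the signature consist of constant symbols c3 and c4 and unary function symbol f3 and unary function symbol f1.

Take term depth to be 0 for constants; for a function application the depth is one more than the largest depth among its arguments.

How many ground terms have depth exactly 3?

Let N_k = |{terms of depth ≤ k}|. Then N_0 = 2 and N_k = 2 + N_{k-1} + N_{k-1} for k ≥ 1 (one summand per function symbol, arity giving the exponent).
N_0 = 2
N_1 = 2 + 2 + 2 = 6
N_2 = 2 + 6 + 6 = 14
N_3 = 2 + 14 + 14 = 30
Terms of depth exactly 3: N_3 − N_2 = 30 − 14 = 16.

16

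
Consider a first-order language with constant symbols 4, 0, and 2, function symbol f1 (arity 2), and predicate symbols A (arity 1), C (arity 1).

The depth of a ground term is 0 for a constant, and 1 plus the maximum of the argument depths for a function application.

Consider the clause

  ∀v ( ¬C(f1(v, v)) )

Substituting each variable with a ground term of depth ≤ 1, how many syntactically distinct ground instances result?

Ground terms of depth ≤ 1:
  Let N_k count ground terms of depth at most k. Each non-constant term of depth ≤ k is some function symbol applied to depth-≤(k−1) arguments, giving N_k = 3 + N_{k-1}^2.
  N_0 = 3
  N_1 = 3 + 3^2 = 12
So there are 12 ground terms available for substitution.
There is 1 variable to instantiate (v),  occurring in at least one literal, so different choices give different ground instances.
Number of ground instances = 12.

12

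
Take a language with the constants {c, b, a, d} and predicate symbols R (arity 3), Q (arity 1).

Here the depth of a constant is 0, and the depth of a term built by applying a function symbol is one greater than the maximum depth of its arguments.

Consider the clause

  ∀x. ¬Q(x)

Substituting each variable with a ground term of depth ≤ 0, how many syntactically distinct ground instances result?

4

Ground terms of depth ≤ 0:
  With no function symbols every ground term is a constant, so there are exactly 4 ground terms at every depth bound.
  N_0 = 4
  Explicitly: c, b, a, d.
So there are 4 ground terms available for substitution.
The clause has 1 distinct variable (x), which appears in the body. In the free term algebra distinct substitutions yield syntactically distinct ground instances.
Number of ground instances = 4.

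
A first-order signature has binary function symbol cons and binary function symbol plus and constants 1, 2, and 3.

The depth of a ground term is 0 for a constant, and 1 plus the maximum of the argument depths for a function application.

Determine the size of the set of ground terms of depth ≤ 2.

If N_k denotes the number of depth-≤k ground terms, the 3 constants give N_0 = 3, and each function symbol of arity r contributes N_{k-1}^r new terms at level k: N_k = 3 + N_{k-1}^2 + N_{k-1}^2.
N_0 = 3
N_1 = 3 + 3^2 + 3^2 = 21
N_2 = 3 + 21^2 + 21^2 = 885

885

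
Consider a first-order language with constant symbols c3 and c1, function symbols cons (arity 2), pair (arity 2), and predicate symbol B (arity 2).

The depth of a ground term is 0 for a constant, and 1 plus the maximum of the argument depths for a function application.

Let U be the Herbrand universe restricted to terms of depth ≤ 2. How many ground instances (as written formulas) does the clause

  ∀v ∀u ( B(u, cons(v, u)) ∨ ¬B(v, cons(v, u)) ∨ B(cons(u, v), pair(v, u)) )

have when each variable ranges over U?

Ground terms of depth ≤ 2:
  If N_k denotes the number of depth-≤k ground terms, the 2 constants give N_0 = 2, and each function symbol of arity r contributes N_{k-1}^r new terms at level k: N_k = 2 + N_{k-1}^2 + N_{k-1}^2.
  N_0 = 2
  N_1 = 2 + 2^2 + 2^2 = 10
  N_2 = 2 + 10^2 + 10^2 = 202
So there are 202 ground terms available for substitution.
Each of v, u ranges independently over the available ground terms, and distinct assignments produce distinct instances.
Number of ground instances = 202^2 = 40804.

40804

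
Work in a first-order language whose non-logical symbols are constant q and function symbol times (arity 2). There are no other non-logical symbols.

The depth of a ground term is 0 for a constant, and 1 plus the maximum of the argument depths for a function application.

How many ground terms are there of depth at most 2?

Count level by level. With function symbols times/2, the terms of depth ≤ k are the 1 constant together with each function applied to depth-≤(k−1) tuples, so N_k = 1 + N_{k-1}^2.
N_0 = 1
N_1 = 1 + 1^2 = 2
N_2 = 1 + 2^2 = 5

5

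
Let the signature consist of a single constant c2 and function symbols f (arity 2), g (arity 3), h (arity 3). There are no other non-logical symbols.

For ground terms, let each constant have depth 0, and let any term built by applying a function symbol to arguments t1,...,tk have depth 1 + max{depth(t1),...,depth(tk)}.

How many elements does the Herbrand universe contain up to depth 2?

Write N_k for the number of ground terms of depth ≤ k. A term of depth ≤ k is either a constant or a function symbol applied to arguments of depth ≤ k−1, so N_k = 1 + N_{k-1}^2 + N_{k-1}^3 + N_{k-1}^3.
N_0 = 1
N_1 = 1 + 1^2 + 1^3 + 1^3 = 4
N_2 = 1 + 4^2 + 4^3 + 4^3 = 145

145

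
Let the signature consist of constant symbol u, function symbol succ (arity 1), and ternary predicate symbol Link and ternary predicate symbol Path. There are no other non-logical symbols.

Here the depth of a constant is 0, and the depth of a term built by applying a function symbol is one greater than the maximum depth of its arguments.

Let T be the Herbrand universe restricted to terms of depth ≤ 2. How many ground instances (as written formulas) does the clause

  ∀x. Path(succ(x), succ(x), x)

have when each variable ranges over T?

3

Ground terms of depth ≤ 2:
  Let N_k count ground terms of depth at most k. Each non-constant term of depth ≤ k is some function symbol applied to depth-≤(k−1) arguments, giving N_k = 1 + N_{k-1}.
  N_0 = 1
  N_1 = 1 + 1 = 2
  N_2 = 1 + 2 = 3
  Explicitly: u, succ(u), succ(succ(u)).
So there are 3 ground terms available for substitution.
There is 1 variable to instantiate (x),  occurring in at least one literal, so different choices give different ground instances.
Number of ground instances = 3.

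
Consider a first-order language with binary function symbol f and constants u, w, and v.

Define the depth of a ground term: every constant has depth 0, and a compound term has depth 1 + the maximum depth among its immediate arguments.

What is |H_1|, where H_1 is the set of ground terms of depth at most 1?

12

Write N_k for the number of ground terms of depth ≤ k. A term of depth ≤ k is either a constant or a function symbol applied to arguments of depth ≤ k−1, so N_k = 3 + N_{k-1}^2.
N_0 = 3
N_1 = 3 + 3^2 = 12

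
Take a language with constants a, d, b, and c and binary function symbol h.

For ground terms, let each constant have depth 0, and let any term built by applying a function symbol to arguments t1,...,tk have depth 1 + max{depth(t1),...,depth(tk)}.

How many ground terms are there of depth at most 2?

404

Let N_k count ground terms of depth at most k. Each non-constant term of depth ≤ k is some function symbol applied to depth-≤(k−1) arguments, giving N_k = 4 + N_{k-1}^2.
N_0 = 4
N_1 = 4 + 4^2 = 20
N_2 = 4 + 20^2 = 404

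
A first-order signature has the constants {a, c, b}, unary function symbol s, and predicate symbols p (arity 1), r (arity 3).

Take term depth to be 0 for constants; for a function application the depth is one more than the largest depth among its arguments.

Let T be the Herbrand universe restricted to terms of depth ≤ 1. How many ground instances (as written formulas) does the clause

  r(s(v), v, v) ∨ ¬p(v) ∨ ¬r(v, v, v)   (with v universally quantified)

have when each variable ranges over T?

Ground terms of depth ≤ 1:
  Write N_k for the number of ground terms of depth ≤ k. A term of depth ≤ k is either a constant or a function symbol applied to arguments of depth ≤ k−1, so N_k = 3 + N_{k-1}.
  N_0 = 3
  N_1 = 3 + 3 = 6
  Explicitly: a, c, b, s(a), s(c), s(b).
So there are 6 ground terms available for substitution.
The variable v ranges independently over the available ground terms, and distinct assignments produce distinct instances.
Number of ground instances = 6.

6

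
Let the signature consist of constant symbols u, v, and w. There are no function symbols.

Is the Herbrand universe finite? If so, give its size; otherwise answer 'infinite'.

3

There are no function symbols, so every ground term is one of the 3 constants.
The Herbrand universe is {u, v, w}, which is finite with 3 elements.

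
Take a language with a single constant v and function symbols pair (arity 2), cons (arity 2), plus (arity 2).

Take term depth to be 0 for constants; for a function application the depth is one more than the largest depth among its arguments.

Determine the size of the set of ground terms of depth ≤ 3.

7204

Let N_k count ground terms of depth at most k. Each non-constant term of depth ≤ k is some function symbol applied to depth-≤(k−1) arguments, giving N_k = 1 + N_{k-1}^2 + N_{k-1}^2 + N_{k-1}^2.
N_0 = 1
N_1 = 1 + 1^2 + 1^2 + 1^2 = 4
N_2 = 1 + 4^2 + 4^2 + 4^2 = 49
N_3 = 1 + 49^2 + 49^2 + 49^2 = 7204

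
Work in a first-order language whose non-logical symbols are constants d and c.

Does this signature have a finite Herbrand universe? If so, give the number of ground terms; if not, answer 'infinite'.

There are no function symbols, so every ground term is one of the 2 constants.
The Herbrand universe is {d, c}, which is finite with 2 elements.

2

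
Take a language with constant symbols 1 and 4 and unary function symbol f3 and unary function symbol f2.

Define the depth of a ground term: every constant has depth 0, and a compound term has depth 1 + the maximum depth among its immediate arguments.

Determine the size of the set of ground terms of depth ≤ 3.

Count level by level. With function symbols f3/1, f2/1, the terms of depth ≤ k are the 2 constants together with each function applied to depth-≤(k−1) tuples, so N_k = 2 + N_{k-1} + N_{k-1}.
N_0 = 2
N_1 = 2 + 2 + 2 = 6
N_2 = 2 + 6 + 6 = 14
N_3 = 2 + 14 + 14 = 30

30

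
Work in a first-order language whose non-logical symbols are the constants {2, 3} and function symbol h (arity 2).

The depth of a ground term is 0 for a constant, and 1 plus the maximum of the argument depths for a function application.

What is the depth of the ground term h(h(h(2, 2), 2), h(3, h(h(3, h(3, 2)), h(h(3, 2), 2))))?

depth(h(2, 2)) = 1 + max(0, 0) = 1
depth(h(h(2, 2), 2)) = 1 + max(1, 0) = 2
depth(h(3, 2)) = 1 + max(0, 0) = 1
depth(h(3, h(3, 2))) = 1 + max(0, 1) = 2
depth(h(h(3, 2), 2)) = 1 + max(1, 0) = 2
depth(h(h(3, h(3, 2)), h(h(3, 2), 2))) = 1 + max(2, 2) = 3
depth(h(3, h(h(3, h(3, 2)), h(h(3, 2), 2)))) = 1 + max(0, 3) = 4
depth(h(h(h(2, 2), 2), h(3, h(h(3, h(3, 2)), h(h(3, 2), 2))))) = 1 + max(2, 4) = 5

5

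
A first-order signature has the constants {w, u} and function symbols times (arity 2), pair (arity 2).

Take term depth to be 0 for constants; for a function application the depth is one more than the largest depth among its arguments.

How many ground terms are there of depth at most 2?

202

If N_k denotes the number of depth-≤k ground terms, the 2 constants give N_0 = 2, and each function symbol of arity r contributes N_{k-1}^r new terms at level k: N_k = 2 + N_{k-1}^2 + N_{k-1}^2.
N_0 = 2
N_1 = 2 + 2^2 + 2^2 = 10
N_2 = 2 + 10^2 + 10^2 = 202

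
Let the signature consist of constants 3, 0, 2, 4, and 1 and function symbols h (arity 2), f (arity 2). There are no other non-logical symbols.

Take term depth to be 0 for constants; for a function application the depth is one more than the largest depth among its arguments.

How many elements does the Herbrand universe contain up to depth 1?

Let N_k count ground terms of depth at most k. Each non-constant term of depth ≤ k is some function symbol applied to depth-≤(k−1) arguments, giving N_k = 5 + N_{k-1}^2 + N_{k-1}^2.
N_0 = 5
N_1 = 5 + 5^2 + 5^2 = 55

55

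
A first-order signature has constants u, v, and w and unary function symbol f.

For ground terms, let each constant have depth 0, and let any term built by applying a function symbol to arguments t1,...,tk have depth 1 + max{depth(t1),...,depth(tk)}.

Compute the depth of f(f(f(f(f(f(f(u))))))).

7

depth(f(u)) = 1 + depth(u) = 1 + 0 = 1
depth(f(f(u))) = 1 + depth(f(u)) = 1 + 1 = 2
depth(f(f(f(u)))) = 1 + depth(f(f(u))) = 1 + 2 = 3
depth(f(f(f(f(u))))) = 1 + depth(f(f(f(u)))) = 1 + 3 = 4
depth(f(f(f(f(f(u)))))) = 1 + depth(f(f(f(f(u))))) = 1 + 4 = 5
depth(f(f(f(f(f(f(u))))))) = 1 + depth(f(f(f(f(f(u)))))) = 1 + 5 = 6
depth(f(f(f(f(f(f(f(u)))))))) = 1 + depth(f(f(f(f(f(f(u))))))) = 1 + 6 = 7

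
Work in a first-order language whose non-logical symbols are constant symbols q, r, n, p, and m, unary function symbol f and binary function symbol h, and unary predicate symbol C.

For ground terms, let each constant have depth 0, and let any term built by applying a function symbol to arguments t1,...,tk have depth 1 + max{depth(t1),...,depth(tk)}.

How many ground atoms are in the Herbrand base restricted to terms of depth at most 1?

35

First count ground terms of depth ≤ 1.
Let N_k count ground terms of depth at most k. Each non-constant term of depth ≤ k is some function symbol applied to depth-≤(k−1) arguments, giving N_k = 5 + N_{k-1} + N_{k-1}^2.
N_0 = 5
N_1 = 5 + 5 + 5^2 = 35
So |H| = 35.
Each predicate of arity r yields |H|^r ground atoms (one per choice of an r-tuple from H):
  C: 35
Total ground atoms: 35.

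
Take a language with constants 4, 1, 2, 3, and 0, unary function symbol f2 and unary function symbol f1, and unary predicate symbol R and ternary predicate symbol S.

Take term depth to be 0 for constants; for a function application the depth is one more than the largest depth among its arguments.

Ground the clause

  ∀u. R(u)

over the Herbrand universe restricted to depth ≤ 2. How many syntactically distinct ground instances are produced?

35

Ground terms of depth ≤ 2:
  Let N_k = |{terms of depth ≤ k}|. Then N_0 = 5 and N_k = 5 + N_{k-1} + N_{k-1} for k ≥ 1 (one summand per function symbol, arity giving the exponent).
  N_0 = 5
  N_1 = 5 + 5 + 5 = 15
  N_2 = 5 + 15 + 15 = 35
So there are 35 ground terms available for substitution.
The body mentions the single quantified variable u; since ground terms form a free algebra, no two substitutions collapse to the same formula.
Number of ground instances = 35.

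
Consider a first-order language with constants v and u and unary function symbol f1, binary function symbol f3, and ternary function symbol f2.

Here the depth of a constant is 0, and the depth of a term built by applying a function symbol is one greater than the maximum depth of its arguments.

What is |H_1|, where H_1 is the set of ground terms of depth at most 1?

Let N_k count ground terms of depth at most k. Each non-constant term of depth ≤ k is some function symbol applied to depth-≤(k−1) arguments, giving N_k = 2 + N_{k-1} + N_{k-1}^2 + N_{k-1}^3.
N_0 = 2
N_1 = 2 + 2 + 2^2 + 2^3 = 16

16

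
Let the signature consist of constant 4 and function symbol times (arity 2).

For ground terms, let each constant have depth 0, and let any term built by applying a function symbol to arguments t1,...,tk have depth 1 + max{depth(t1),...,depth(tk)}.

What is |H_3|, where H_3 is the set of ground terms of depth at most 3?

26

Write N_k for the number of ground terms of depth ≤ k. A term of depth ≤ k is either a constant or a function symbol applied to arguments of depth ≤ k−1, so N_k = 1 + N_{k-1}^2.
N_0 = 1
N_1 = 1 + 1^2 = 2
N_2 = 1 + 2^2 = 5
N_3 = 1 + 5^2 = 26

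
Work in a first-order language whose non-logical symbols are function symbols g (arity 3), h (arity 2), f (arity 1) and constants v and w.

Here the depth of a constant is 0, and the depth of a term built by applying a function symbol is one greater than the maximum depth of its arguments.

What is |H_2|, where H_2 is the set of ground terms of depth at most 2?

Count level by level. With function symbols g/3, h/2, f/1, the terms of depth ≤ k are the 2 constants together with each function applied to depth-≤(k−1) tuples, so N_k = 2 + N_{k-1}^3 + N_{k-1}^2 + N_{k-1}.
N_0 = 2
N_1 = 2 + 2^3 + 2^2 + 2 = 16
N_2 = 2 + 16^3 + 16^2 + 16 = 4370

4370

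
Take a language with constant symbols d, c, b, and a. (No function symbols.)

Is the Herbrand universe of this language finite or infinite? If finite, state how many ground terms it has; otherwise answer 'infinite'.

4

There are no function symbols, so every ground term is one of the 4 constants.
The Herbrand universe is {d, c, b, a}, which is finite with 4 elements.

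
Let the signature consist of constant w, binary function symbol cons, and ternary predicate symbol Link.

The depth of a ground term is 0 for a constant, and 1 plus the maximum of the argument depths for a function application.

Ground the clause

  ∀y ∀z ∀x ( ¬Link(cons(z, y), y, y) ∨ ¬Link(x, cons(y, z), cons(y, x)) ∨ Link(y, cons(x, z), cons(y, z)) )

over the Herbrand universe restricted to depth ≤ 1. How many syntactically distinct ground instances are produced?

Ground terms of depth ≤ 1:
  Let N_k count ground terms of depth at most k. Each non-constant term of depth ≤ k is some function symbol applied to depth-≤(k−1) arguments, giving N_k = 1 + N_{k-1}^2.
  N_0 = 1
  N_1 = 1 + 1^2 = 2
  Explicitly: w, cons(w, w).
So there are 2 ground terms available for substitution.
Each of y, z, x ranges independently over the available ground terms, and distinct assignments produce distinct instances.
Number of ground instances = 2^3 = 8.

8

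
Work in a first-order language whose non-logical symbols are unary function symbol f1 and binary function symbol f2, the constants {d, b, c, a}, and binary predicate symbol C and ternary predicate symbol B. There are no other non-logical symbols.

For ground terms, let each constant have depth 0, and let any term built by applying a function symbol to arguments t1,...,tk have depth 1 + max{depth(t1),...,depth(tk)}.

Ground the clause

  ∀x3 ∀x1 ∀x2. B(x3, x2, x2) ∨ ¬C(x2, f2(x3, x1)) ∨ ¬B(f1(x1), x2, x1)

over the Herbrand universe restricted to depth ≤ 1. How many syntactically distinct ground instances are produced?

Ground terms of depth ≤ 1:
  Write N_k for the number of ground terms of depth ≤ k. A term of depth ≤ k is either a constant or a function symbol applied to arguments of depth ≤ k−1, so N_k = 4 + N_{k-1} + N_{k-1}^2.
  N_0 = 4
  N_1 = 4 + 4 + 4^2 = 24
So there are 24 ground terms available for substitution.
Each of x3, x1, x2 ranges independently over the available ground terms, and distinct assignments produce distinct instances.
Number of ground instances = 24^3 = 13824.

13824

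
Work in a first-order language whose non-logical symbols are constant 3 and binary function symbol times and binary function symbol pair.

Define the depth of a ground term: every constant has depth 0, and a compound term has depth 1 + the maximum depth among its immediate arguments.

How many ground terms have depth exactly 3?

Write N_k for the number of ground terms of depth ≤ k. A term of depth ≤ k is either a constant or a function symbol applied to arguments of depth ≤ k−1, so N_k = 1 + N_{k-1}^2 + N_{k-1}^2.
N_0 = 1
N_1 = 1 + 1^2 + 1^2 = 3
N_2 = 1 + 3^2 + 3^2 = 19
N_3 = 1 + 19^2 + 19^2 = 723
Terms of depth exactly 3: N_3 − N_2 = 723 − 19 = 704.

704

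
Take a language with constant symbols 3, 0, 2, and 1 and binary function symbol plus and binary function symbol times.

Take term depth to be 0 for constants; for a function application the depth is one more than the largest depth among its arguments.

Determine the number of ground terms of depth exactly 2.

If N_k denotes the number of depth-≤k ground terms, the 4 constants give N_0 = 4, and each function symbol of arity r contributes N_{k-1}^r new terms at level k: N_k = 4 + N_{k-1}^2 + N_{k-1}^2.
N_0 = 4
N_1 = 4 + 4^2 + 4^2 = 36
N_2 = 4 + 36^2 + 36^2 = 2596
Terms of depth exactly 2: N_2 − N_1 = 2596 − 36 = 2560.

2560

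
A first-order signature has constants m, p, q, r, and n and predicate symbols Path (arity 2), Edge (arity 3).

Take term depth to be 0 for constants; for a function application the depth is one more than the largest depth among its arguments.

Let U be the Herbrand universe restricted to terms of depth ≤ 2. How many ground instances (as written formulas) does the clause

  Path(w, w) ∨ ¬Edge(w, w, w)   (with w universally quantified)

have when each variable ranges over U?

5

Ground terms of depth ≤ 2:
  With no function symbols every ground term is a constant, so there are exactly 5 ground terms at every depth bound.
  N_0 = 5
  N_1 = 5
  N_2 = 5
  Explicitly: m, p, q, r, n.
So there are 5 ground terms available for substitution.
The body mentions the single quantified variable w; since ground terms form a free algebra, no two substitutions collapse to the same formula.
Number of ground instances = 5.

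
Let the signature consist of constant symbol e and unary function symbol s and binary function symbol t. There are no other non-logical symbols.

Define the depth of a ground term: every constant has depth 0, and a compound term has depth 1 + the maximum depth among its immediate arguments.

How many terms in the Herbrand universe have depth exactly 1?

Let N_k count ground terms of depth at most k. Each non-constant term of depth ≤ k is some function symbol applied to depth-≤(k−1) arguments, giving N_k = 1 + N_{k-1} + N_{k-1}^2.
N_0 = 1
N_1 = 1 + 1 + 1^2 = 3
Terms of depth exactly 1: N_1 − N_0 = 3 − 1 = 2.

2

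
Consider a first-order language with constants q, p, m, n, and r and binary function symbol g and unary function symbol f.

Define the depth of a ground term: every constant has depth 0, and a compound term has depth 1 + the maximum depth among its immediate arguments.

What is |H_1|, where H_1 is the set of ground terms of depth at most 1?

Count level by level. With function symbols g/2, f/1, the terms of depth ≤ k are the 5 constants together with each function applied to depth-≤(k−1) tuples, so N_k = 5 + N_{k-1}^2 + N_{k-1}.
N_0 = 5
N_1 = 5 + 5^2 + 5 = 35

35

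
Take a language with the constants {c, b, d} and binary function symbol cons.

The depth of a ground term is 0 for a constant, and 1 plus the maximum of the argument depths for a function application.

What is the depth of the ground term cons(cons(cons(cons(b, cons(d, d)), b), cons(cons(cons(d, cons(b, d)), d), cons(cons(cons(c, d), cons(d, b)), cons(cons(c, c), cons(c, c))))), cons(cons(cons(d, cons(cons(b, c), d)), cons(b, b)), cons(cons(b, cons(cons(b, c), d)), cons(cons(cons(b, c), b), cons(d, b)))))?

depth(cons(d, d)) = 1 + max(0, 0) = 1
depth(cons(b, cons(d, d))) = 1 + max(0, 1) = 2
depth(cons(cons(b, cons(d, d)), b)) = 1 + max(2, 0) = 3
depth(cons(b, d)) = 1 + max(0, 0) = 1
depth(cons(d, cons(b, d))) = 1 + max(0, 1) = 2
depth(cons(cons(d, cons(b, d)), d)) = 1 + max(2, 0) = 3
depth(cons(c, d)) = 1 + max(0, 0) = 1
depth(cons(d, b)) = 1 + max(0, 0) = 1
depth(cons(cons(c, d), cons(d, b))) = 1 + max(1, 1) = 2
depth(cons(c, c)) = 1 + max(0, 0) = 1
depth(cons(cons(c, c), cons(c, c))) = 1 + max(1, 1) = 2
depth(cons(cons(cons(c, d), cons(d, b)), cons(cons(c, c), cons(c, c)))) = 1 + max(2, 2) = 3
depth(cons(cons(cons(d, cons(b, d)), d), cons(cons(cons(c, d), cons(d, b)), cons(cons(c, c), cons(c, c))))) = 1 + max(3, 3) = 4
depth(cons(cons(cons(b, cons(d, d)), b), cons(cons(cons(d, cons(b, d)), d), cons(cons(cons(c, d), cons(d, b)), cons(cons(c, c), cons(c, c)))))) = 1 + max(3, 4) = 5
depth(cons(b, c)) = 1 + max(0, 0) = 1
depth(cons(cons(b, c), d)) = 1 + max(1, 0) = 2
depth(cons(d, cons(cons(b, c), d))) = 1 + max(0, 2) = 3
depth(cons(b, b)) = 1 + max(0, 0) = 1
depth(cons(cons(d, cons(cons(b, c), d)), cons(b, b))) = 1 + max(3, 1) = 4
depth(cons(b, cons(cons(b, c), d))) = 1 + max(0, 2) = 3
depth(cons(cons(b, c), b)) = 1 + max(1, 0) = 2
depth(cons(cons(cons(b, c), b), cons(d, b))) = 1 + max(2, 1) = 3
depth(cons(cons(b, cons(cons(b, c), d)), cons(cons(cons(b, c), b), cons(d, b)))) = 1 + max(3, 3) = 4
depth(cons(cons(cons(d, cons(cons(b, c), d)), cons(b, b)), cons(cons(b, cons(cons(b, c), d)), cons(cons(cons(b, c), b), cons(d, b))))) = 1 + max(4, 4) = 5
depth(cons(cons(cons(cons(b, cons(d, d)), b), cons(cons(cons(d, cons(b, d)), d), cons(cons(cons(c, d), cons(d, b)), cons(cons(c, c), cons(c, c))))), cons(cons(cons(d, cons(cons(b, c), d)), cons(b, b)), cons(cons(b, cons(cons(b, c), d)), cons(cons(cons(b, c), b), cons(d, b)))))) = 1 + max(5, 5) = 6

6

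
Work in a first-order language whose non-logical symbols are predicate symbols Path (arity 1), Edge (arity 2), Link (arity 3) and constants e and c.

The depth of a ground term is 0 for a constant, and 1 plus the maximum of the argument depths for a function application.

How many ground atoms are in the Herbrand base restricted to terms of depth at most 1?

14

First count ground terms of depth ≤ 1.
With no function symbols every ground term is a constant, so there are exactly 2 ground terms at every depth bound.
N_0 = 2
N_1 = 2
So |H| = 2.
A ground atom is a predicate applied to a tuple of terms from H, so the count is the sum over predicates of |H|^arity:
  Path: 2;  Edge: 2^2 = 4;  Link: 2^3 = 8
Total ground atoms: 2 + 4 + 8 = 14.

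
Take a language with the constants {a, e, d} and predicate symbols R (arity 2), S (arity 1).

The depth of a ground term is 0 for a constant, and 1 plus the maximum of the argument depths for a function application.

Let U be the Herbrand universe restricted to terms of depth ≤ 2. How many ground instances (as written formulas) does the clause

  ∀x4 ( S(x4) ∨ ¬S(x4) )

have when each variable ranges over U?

3

Ground terms of depth ≤ 2:
  With no function symbols every ground term is a constant, so there are exactly 3 ground terms at every depth bound.
  N_0 = 3
  N_1 = 3
  N_2 = 3
  Explicitly: a, e, d.
So there are 3 ground terms available for substitution.
The body mentions the single quantified variable x4; since ground terms form a free algebra, no two substitutions collapse to the same formula.
Number of ground instances = 3.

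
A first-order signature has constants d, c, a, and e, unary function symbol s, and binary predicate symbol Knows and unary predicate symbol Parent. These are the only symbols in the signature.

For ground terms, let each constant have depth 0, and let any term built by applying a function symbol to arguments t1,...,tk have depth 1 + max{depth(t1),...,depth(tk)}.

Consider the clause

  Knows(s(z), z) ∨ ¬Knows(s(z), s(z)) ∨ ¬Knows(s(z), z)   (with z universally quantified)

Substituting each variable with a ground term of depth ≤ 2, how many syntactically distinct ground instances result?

12

Ground terms of depth ≤ 2:
  Let N_k = |{terms of depth ≤ k}|. Then N_0 = 4 and N_k = 4 + N_{k-1} for k ≥ 1 (one summand per function symbol, arity giving the exponent).
  N_0 = 4
  N_1 = 4 + 4 = 8
  N_2 = 4 + 8 = 12
So there are 12 ground terms available for substitution.
The body mentions the single quantified variable z; since ground terms form a free algebra, no two substitutions collapse to the same formula.
Number of ground instances = 12.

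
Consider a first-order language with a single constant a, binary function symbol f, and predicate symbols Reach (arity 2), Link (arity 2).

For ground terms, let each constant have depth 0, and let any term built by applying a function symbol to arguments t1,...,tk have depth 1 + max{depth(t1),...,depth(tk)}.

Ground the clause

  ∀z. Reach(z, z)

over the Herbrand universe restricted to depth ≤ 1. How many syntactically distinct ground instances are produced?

Ground terms of depth ≤ 1:
  Count level by level. With function symbols f/2, the terms of depth ≤ k are the 1 constant together with each function applied to depth-≤(k−1) tuples, so N_k = 1 + N_{k-1}^2.
  N_0 = 1
  N_1 = 1 + 1^2 = 2
  Explicitly: a, f(a, a).
So there are 2 ground terms available for substitution.
There is 1 variable to instantiate (z),  occurring in at least one literal, so different choices give different ground instances.
Number of ground instances = 2.

2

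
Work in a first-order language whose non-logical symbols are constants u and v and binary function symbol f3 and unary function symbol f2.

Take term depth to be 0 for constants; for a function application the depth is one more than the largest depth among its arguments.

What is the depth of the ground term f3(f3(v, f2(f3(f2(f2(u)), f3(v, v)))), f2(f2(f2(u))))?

6

depth(f2(u)) = 1 + depth(u) = 1 + 0 = 1
depth(f2(f2(u))) = 1 + depth(f2(u)) = 1 + 1 = 2
depth(f3(v, v)) = 1 + max(0, 0) = 1
depth(f3(f2(f2(u)), f3(v, v))) = 1 + max(2, 1) = 3
depth(f2(f3(f2(f2(u)), f3(v, v)))) = 1 + depth(f3(f2(f2(u)), f3(v, v))) = 1 + 3 = 4
depth(f3(v, f2(f3(f2(f2(u)), f3(v, v))))) = 1 + max(0, 4) = 5
depth(f2(f2(f2(u)))) = 1 + depth(f2(f2(u))) = 1 + 2 = 3
depth(f3(f3(v, f2(f3(f2(f2(u)), f3(v, v)))), f2(f2(f2(u))))) = 1 + max(5, 3) = 6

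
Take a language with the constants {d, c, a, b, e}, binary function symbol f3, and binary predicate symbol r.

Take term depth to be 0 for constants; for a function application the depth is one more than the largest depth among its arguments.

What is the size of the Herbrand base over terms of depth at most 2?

First count ground terms of depth ≤ 2.
If N_k denotes the number of depth-≤k ground terms, the 5 constants give N_0 = 5, and each function symbol of arity r contributes N_{k-1}^r new terms at level k: N_k = 5 + N_{k-1}^2.
N_0 = 5
N_1 = 5 + 5^2 = 30
N_2 = 5 + 30^2 = 905
So |H| = 905.
For each predicate symbol, the number of ground atoms is |H| raised to its arity; summing:
  r: 905^2 = 819025
Total ground atoms: 819025.

819025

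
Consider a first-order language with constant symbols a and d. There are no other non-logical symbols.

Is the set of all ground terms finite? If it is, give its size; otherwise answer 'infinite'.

There are no function symbols, so every ground term is one of the 2 constants.
The Herbrand universe is {a, d}, which is finite with 2 elements.

2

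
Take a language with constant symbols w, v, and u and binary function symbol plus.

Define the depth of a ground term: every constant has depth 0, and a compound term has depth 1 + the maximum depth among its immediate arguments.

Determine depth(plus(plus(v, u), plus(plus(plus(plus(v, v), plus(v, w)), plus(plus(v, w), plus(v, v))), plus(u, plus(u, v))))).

5

depth(plus(v, u)) = 1 + max(0, 0) = 1
depth(plus(v, v)) = 1 + max(0, 0) = 1
depth(plus(v, w)) = 1 + max(0, 0) = 1
depth(plus(plus(v, v), plus(v, w))) = 1 + max(1, 1) = 2
depth(plus(plus(v, w), plus(v, v))) = 1 + max(1, 1) = 2
depth(plus(plus(plus(v, v), plus(v, w)), plus(plus(v, w), plus(v, v)))) = 1 + max(2, 2) = 3
depth(plus(u, v)) = 1 + max(0, 0) = 1
depth(plus(u, plus(u, v))) = 1 + max(0, 1) = 2
depth(plus(plus(plus(plus(v, v), plus(v, w)), plus(plus(v, w), plus(v, v))), plus(u, plus(u, v)))) = 1 + max(3, 2) = 4
depth(plus(plus(v, u), plus(plus(plus(plus(v, v), plus(v, w)), plus(plus(v, w), plus(v, v))), plus(u, plus(u, v))))) = 1 + max(1, 4) = 5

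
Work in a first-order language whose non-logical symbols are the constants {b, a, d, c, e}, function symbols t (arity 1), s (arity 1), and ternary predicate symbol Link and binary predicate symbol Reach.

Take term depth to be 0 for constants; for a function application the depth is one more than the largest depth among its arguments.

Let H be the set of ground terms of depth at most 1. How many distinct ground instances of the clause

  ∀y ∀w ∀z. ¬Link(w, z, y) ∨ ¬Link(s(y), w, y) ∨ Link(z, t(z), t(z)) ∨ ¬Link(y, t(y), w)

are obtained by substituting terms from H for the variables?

3375

Ground terms of depth ≤ 1:
  If N_k denotes the number of depth-≤k ground terms, the 5 constants give N_0 = 5, and each function symbol of arity r contributes N_{k-1}^r new terms at level k: N_k = 5 + N_{k-1} + N_{k-1}.
  N_0 = 5
  N_1 = 5 + 5 + 5 = 15
So there are 15 ground terms available for substitution.
Each of y, w, z ranges independently over the available ground terms, and distinct assignments produce distinct instances.
Number of ground instances = 15^3 = 3375.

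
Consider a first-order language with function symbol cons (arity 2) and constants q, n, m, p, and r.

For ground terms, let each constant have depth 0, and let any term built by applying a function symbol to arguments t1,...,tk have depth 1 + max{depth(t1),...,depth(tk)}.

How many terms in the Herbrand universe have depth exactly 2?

875

Write N_k for the number of ground terms of depth ≤ k. A term of depth ≤ k is either a constant or a function symbol applied to arguments of depth ≤ k−1, so N_k = 5 + N_{k-1}^2.
N_0 = 5
N_1 = 5 + 5^2 = 30
N_2 = 5 + 30^2 = 905
Terms of depth exactly 2: N_2 − N_1 = 905 − 30 = 875.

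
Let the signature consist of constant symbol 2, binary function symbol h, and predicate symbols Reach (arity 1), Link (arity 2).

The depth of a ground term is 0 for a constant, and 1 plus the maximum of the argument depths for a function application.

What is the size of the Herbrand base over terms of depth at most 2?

First count ground terms of depth ≤ 2.
Let N_k count ground terms of depth at most k. Each non-constant term of depth ≤ k is some function symbol applied to depth-≤(k−1) arguments, giving N_k = 1 + N_{k-1}^2.
N_0 = 1
N_1 = 1 + 1^2 = 2
N_2 = 1 + 2^2 = 5
So |H| = 5.
Each predicate of arity r yields |H|^r ground atoms (one per choice of an r-tuple from H):
  Reach: 5;  Link: 5^2 = 25
Total ground atoms: 5 + 25 = 30.

30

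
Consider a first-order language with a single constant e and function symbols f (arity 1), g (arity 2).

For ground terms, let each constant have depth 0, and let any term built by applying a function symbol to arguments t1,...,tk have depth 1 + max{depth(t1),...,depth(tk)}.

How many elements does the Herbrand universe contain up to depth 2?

13

Let N_k count ground terms of depth at most k. Each non-constant term of depth ≤ k is some function symbol applied to depth-≤(k−1) arguments, giving N_k = 1 + N_{k-1} + N_{k-1}^2.
N_0 = 1
N_1 = 1 + 1 + 1^2 = 3
N_2 = 1 + 3 + 3^2 = 13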